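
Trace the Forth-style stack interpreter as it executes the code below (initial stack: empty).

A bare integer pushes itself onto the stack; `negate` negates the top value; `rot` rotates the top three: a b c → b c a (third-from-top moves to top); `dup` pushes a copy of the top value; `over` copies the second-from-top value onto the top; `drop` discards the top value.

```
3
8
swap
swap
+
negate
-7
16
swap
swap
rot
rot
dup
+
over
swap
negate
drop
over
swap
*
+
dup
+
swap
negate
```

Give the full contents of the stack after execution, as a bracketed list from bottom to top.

[220, -16]

3      → 3
8      → 3 8
swap   → 8 3
swap   → 3 8
+      → 11
negate → -11
-7     → -11 -7
16     → -11 -7 16
swap   → -11 16 -7
swap   → -11 -7 16
rot    → -7 16 -11
rot    → 16 -11 -7
dup    → 16 -11 -7 -7
+      → 16 -11 -14
over   → 16 -11 -14 -11
swap   → 16 -11 -11 -14
negate → 16 -11 -11 14
drop   → 16 -11 -11
over   → 16 -11 -11 -11
swap   → 16 -11 -11 -11
*      → 16 -11 121
+      → 16 110
dup    → 16 110 110
+      → 16 220
swap   → 220 16
negate → 220 -16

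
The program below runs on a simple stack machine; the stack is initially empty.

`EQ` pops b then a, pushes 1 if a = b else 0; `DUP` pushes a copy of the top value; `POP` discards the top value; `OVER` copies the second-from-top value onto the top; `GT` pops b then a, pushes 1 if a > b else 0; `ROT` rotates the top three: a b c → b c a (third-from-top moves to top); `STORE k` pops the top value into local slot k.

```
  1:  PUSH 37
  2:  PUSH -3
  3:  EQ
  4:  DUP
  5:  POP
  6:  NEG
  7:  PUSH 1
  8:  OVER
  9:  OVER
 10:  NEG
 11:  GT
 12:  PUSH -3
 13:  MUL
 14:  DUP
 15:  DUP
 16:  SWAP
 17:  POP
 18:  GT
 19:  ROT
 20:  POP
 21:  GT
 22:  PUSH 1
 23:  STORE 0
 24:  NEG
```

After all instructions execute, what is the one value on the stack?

PUSH 37  37
PUSH -3  37 -3
EQ       0
DUP      0 0
POP      0
NEG      0
PUSH 1   0 1
OVER     0 1 0
OVER     0 1 0 1
NEG      0 1 0 -1
GT       0 1 1
PUSH -3  0 1 1 -3
MUL      0 1 -3
DUP      0 1 -3 -3
DUP      0 1 -3 -3 -3
SWAP     0 1 -3 -3 -3
POP      0 1 -3 -3
GT       0 1 0
ROT      1 0 0
POP      1 0
GT       1
PUSH 1   1 1
STORE 0  1
NEG      -1

-1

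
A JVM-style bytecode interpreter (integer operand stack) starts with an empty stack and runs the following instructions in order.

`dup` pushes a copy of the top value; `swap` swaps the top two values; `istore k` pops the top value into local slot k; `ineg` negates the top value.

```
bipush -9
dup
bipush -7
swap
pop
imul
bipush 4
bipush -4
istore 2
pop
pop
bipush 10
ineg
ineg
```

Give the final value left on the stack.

10

bipush -9 → [-9]
dup       → [-9, -9]
bipush -7 → [-9, -9, -7]
swap      → [-9, -7, -9]
pop       → [-9, -7]
imul      → [63]
bipush 4  → [63, 4]
bipush -4 → [63, 4, -4]
istore 2  → [63, 4]
pop       → [63]
pop       → []
bipush 10 → [10]
ineg      → [-10]
ineg      → [10]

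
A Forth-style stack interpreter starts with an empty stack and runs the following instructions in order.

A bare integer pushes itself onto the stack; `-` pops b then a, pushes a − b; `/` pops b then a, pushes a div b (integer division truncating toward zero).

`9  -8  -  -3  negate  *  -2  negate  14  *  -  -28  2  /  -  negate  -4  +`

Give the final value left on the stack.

9      : 9
-8     : 9 -8
-      : 17
-3     : 17 -3
negate : 17 3
*      : 51
-2     : 51 -2
negate : 51 2
14     : 51 2 14
*      : 51 28
-      : 23
-28    : 23 -28
2      : 23 -28 2
/      : 23 -14
-      : 37
negate : -37
-4     : -37 -4
+      : -41

-41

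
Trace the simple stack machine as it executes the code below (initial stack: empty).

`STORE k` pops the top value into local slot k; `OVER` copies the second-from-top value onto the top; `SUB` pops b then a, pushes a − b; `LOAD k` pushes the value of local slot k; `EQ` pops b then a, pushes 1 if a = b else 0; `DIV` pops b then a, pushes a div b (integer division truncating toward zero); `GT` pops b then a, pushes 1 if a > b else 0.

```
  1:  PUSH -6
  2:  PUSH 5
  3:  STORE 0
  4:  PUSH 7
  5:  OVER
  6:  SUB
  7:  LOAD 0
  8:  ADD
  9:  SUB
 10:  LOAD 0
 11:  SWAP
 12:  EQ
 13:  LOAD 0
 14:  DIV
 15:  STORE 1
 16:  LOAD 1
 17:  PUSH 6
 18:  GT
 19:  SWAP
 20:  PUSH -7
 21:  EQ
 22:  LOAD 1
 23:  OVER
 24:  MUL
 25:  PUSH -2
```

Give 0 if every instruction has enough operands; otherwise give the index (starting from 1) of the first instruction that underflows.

PUSH -6 -> -6
PUSH 5  -> -6 5
STORE 0 -> -6
PUSH 7  -> -6 7
OVER    -> -6 7 -6
SUB     -> -6 13
LOAD 0  -> -6 13 5
ADD     -> -6 18
SUB     -> -24
LOAD 0  -> -24 5
SWAP    -> 5 -24
EQ      -> 0
LOAD 0  -> 0 5
DIV     -> 0
STORE 1 -> (empty)
LOAD 1  -> 0
PUSH 6  -> 0 6
GT      -> 0
SWAP  — needs 2 operands, stack has 1 → underflow

19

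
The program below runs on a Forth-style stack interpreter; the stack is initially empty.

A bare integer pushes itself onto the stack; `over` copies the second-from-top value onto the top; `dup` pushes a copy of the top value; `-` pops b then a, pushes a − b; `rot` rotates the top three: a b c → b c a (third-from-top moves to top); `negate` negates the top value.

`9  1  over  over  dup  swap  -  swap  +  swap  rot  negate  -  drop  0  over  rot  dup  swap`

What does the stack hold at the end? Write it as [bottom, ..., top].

[0, 9, 9, 9]

9       9
1       9 1
over    9 1 9
over    9 1 9 1
dup     9 1 9 1 1
swap    9 1 9 1 1
-       9 1 9 0
swap    9 1 0 9
+       9 1 9
swap    9 9 1
rot     9 1 9
negate  9 1 -9
-       9 10
drop    9
0       9 0
over    9 0 9
rot     0 9 9
dup     0 9 9 9
swap    0 9 9 9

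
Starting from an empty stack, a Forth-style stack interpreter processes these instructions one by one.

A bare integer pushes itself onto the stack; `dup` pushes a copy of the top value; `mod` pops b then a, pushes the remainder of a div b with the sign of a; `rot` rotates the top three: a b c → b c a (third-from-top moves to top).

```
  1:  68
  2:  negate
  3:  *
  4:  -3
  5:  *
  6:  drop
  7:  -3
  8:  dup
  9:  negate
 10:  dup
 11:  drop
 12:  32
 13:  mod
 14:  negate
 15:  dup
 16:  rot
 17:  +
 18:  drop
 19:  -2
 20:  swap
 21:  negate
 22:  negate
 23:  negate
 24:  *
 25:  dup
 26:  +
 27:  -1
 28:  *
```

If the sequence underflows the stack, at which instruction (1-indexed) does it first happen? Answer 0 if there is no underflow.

68      [68]
negate  [-68]
*  — needs 2 operands, stack has 1 → underflow

3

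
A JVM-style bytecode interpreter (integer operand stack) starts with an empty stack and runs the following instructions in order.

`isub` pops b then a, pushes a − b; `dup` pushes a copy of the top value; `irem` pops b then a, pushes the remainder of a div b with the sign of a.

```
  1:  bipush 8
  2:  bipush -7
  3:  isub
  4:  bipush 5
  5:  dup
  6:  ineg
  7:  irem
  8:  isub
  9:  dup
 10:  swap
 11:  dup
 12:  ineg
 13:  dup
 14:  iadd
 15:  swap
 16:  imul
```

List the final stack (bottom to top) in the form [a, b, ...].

bipush 8  : [8]
bipush -7 : [8, -7]
isub      : [15]
bipush 5  : [15, 5]
dup       : [15, 5, 5]
ineg      : [15, 5, -5]
irem      : [15, 0]
isub      : [15]
dup       : [15, 15]
swap      : [15, 15]
dup       : [15, 15, 15]
ineg      : [15, 15, -15]
dup       : [15, 15, -15, -15]
iadd      : [15, 15, -30]
swap      : [15, -30, 15]
imul      : [15, -450]

[15, -450]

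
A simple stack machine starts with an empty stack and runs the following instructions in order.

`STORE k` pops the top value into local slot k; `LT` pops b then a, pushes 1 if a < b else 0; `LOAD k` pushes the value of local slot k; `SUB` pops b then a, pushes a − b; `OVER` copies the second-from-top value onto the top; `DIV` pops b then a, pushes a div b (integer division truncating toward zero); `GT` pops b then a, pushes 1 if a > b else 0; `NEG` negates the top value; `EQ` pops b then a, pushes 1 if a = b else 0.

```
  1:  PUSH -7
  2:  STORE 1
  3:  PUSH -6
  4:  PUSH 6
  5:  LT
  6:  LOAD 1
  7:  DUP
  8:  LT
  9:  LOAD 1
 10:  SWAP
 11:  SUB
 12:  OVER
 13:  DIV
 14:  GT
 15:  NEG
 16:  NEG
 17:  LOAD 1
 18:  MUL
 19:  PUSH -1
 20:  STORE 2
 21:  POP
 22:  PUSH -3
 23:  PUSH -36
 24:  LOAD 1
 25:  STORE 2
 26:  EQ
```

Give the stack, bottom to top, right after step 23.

[-3, -36]

PUSH -7  -> [-7]
STORE 1  -> []
PUSH -6  -> [-6]
PUSH 6   -> [-6, 6]
LT       -> [1]
LOAD 1   -> [1, -7]
DUP      -> [1, -7, -7]
LT       -> [1, 0]
LOAD 1   -> [1, 0, -7]
SWAP     -> [1, -7, 0]
SUB      -> [1, -7]
OVER     -> [1, -7, 1]
DIV      -> [1, -7]
GT       -> [1]
NEG      -> [-1]
NEG      -> [1]
LOAD 1   -> [1, -7]
MUL      -> [-7]
PUSH -1  -> [-7, -1]
STORE 2  -> [-7]
POP      -> []
PUSH -3  -> [-3]
PUSH -36 -> [-3, -36]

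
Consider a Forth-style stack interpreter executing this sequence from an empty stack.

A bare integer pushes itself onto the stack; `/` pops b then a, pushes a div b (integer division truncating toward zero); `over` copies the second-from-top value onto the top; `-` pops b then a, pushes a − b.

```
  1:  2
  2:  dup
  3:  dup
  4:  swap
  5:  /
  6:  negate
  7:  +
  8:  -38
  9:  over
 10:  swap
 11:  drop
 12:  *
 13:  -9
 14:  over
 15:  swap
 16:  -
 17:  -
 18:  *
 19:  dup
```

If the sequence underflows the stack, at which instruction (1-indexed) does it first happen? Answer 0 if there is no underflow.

18

2       [2]
dup     [2, 2]
dup     [2, 2, 2]
swap    [2, 2, 2]
/       [2, 1]
negate  [2, -1]
+       [1]
-38     [1, -38]
over    [1, -38, 1]
swap    [1, 1, -38]
drop    [1, 1]
*       [1]
-9      [1, -9]
over    [1, -9, 1]
swap    [1, 1, -9]
-       [1, 10]
-       [-9]
*  — needs 2 operands, stack has 1 → underflow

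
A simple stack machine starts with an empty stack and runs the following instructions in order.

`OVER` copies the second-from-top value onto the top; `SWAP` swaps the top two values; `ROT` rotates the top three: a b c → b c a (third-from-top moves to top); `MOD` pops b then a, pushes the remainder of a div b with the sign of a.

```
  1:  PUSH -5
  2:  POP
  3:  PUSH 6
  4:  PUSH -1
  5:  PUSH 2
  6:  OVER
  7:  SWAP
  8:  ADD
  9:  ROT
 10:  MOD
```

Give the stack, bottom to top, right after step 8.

[6, -1, 1]

PUSH -5  -5
POP      (empty)
PUSH 6   6
PUSH -1  6 -1
PUSH 2   6 -1 2
OVER     6 -1 2 -1
SWAP     6 -1 -1 2
ADD      6 -1 1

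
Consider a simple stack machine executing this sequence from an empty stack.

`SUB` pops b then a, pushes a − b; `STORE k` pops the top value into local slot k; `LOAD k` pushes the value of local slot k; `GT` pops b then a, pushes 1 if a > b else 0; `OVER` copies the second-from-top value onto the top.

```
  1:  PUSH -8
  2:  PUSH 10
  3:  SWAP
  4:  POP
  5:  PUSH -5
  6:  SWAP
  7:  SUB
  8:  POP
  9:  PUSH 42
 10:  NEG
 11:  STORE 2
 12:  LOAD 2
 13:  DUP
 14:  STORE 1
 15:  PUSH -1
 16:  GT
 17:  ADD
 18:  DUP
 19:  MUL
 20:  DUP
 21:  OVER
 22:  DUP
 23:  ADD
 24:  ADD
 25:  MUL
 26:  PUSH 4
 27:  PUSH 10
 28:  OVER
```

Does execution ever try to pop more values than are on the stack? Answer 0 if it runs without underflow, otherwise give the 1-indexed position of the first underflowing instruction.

17

PUSH -8 -> -8
PUSH 10 -> -8 10
SWAP    -> 10 -8
POP     -> 10
PUSH -5 -> 10 -5
SWAP    -> -5 10
SUB     -> -15
POP     -> (empty)
PUSH 42 -> 42
NEG     -> -42
STORE 2 -> (empty)
LOAD 2  -> -42
DUP     -> -42 -42
STORE 1 -> -42
PUSH -1 -> -42 -1
GT      -> 0
ADD  — needs 2 operands, stack has 1 → underflow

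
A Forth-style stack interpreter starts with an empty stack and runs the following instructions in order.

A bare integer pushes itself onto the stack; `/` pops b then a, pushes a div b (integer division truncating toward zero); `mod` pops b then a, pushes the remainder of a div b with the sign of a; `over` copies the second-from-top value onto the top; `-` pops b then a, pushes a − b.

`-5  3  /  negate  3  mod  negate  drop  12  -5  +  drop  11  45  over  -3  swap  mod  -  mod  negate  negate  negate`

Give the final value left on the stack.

-11

-5      -5
3       -5 3
/       -1
negate  1
3       1 3
mod     1
negate  -1
drop    (empty)
12      12
-5      12 -5
+       7
drop    (empty)
11      11
45      11 45
over    11 45 11
-3      11 45 11 -3
swap    11 45 -3 11
mod     11 45 -3
-       11 48
mod     11
negate  -11
negate  11
negate  -11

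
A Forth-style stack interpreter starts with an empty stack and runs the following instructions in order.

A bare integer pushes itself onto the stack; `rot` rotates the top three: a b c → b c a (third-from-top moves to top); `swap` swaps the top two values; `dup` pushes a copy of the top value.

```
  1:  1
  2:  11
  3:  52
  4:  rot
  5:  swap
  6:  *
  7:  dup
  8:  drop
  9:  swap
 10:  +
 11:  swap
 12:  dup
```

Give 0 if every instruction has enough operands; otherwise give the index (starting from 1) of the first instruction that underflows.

11

1    : 1
11   : 1 11
52   : 1 11 52
rot  : 11 52 1
swap : 11 1 52
*    : 11 52
dup  : 11 52 52
drop : 11 52
swap : 52 11
+    : 63
swap  — needs 2 operands, stack has 1 → underflow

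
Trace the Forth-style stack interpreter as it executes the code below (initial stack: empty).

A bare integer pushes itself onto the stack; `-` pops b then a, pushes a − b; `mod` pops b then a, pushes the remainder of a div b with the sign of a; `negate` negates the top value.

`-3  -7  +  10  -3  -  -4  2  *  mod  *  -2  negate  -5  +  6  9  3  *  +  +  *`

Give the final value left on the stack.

-3     → -3
-7     → -3 -7
+      → -10
10     → -10 10
-3     → -10 10 -3
-      → -10 13
-4     → -10 13 -4
2      → -10 13 -4 2
*      → -10 13 -8
mod    → -10 5
*      → -50
-2     → -50 -2
negate → -50 2
-5     → -50 2 -5
+      → -50 -3
6      → -50 -3 6
9      → -50 -3 6 9
3      → -50 -3 6 9 3
*      → -50 -3 6 27
+      → -50 -3 33
+      → -50 30
*      → -1500

-1500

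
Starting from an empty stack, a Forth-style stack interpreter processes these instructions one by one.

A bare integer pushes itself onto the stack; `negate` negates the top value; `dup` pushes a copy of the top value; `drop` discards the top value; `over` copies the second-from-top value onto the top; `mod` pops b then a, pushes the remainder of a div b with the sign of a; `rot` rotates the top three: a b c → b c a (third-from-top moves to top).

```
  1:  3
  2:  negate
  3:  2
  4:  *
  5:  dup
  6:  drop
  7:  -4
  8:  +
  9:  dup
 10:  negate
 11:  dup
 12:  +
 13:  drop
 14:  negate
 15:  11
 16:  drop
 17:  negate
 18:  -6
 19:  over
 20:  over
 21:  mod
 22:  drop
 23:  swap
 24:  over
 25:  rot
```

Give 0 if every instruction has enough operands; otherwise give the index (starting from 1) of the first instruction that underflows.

3       3
negate  -3
2       -3 2
*       -6
dup     -6 -6
drop    -6
-4      -6 -4
+       -10
dup     -10 -10
negate  -10 10
dup     -10 10 10
+       -10 20
drop    -10
negate  10
11      10 11
drop    10
negate  -10
-6      -10 -6
over    -10 -6 -10
over    -10 -6 -10 -6
mod     -10 -6 -4
drop    -10 -6
swap    -6 -10
over    -6 -10 -6
rot     -10 -6 -6

0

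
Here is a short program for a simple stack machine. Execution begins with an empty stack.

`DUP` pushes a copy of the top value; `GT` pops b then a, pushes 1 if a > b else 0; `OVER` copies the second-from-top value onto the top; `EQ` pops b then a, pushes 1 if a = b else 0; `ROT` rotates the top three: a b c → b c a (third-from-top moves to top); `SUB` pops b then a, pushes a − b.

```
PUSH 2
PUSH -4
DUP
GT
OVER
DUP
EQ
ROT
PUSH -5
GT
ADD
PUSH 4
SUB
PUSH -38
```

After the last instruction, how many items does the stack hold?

PUSH 2    2
PUSH -4   2 -4
DUP       2 -4 -4
GT        2 0
OVER      2 0 2
DUP       2 0 2 2
EQ        2 0 1
ROT       0 1 2
PUSH -5   0 1 2 -5
GT        0 1 1
ADD       0 2
PUSH 4    0 2 4
SUB       0 -2
PUSH -38  0 -2 -38

3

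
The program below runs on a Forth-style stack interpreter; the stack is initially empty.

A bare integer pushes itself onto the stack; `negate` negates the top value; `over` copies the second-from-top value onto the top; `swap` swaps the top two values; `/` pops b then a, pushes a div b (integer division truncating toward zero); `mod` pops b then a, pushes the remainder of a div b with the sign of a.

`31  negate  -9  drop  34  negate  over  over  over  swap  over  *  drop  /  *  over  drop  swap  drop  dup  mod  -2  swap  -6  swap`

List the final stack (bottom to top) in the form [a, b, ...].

31     : [31]
negate : [-31]
-9     : [-31, -9]
drop   : [-31]
34     : [-31, 34]
negate : [-31, -34]
over   : [-31, -34, -31]
over   : [-31, -34, -31, -34]
over   : [-31, -34, -31, -34, -31]
swap   : [-31, -34, -31, -31, -34]
over   : [-31, -34, -31, -31, -34, -31]
*      : [-31, -34, -31, -31, 1054]
drop   : [-31, -34, -31, -31]
/      : [-31, -34, 1]
*      : [-31, -34]
over   : [-31, -34, -31]
drop   : [-31, -34]
swap   : [-34, -31]
drop   : [-34]
dup    : [-34, -34]
mod    : [0]
-2     : [0, -2]
swap   : [-2, 0]
-6     : [-2, 0, -6]
swap   : [-2, -6, 0]

[-2, -6, 0]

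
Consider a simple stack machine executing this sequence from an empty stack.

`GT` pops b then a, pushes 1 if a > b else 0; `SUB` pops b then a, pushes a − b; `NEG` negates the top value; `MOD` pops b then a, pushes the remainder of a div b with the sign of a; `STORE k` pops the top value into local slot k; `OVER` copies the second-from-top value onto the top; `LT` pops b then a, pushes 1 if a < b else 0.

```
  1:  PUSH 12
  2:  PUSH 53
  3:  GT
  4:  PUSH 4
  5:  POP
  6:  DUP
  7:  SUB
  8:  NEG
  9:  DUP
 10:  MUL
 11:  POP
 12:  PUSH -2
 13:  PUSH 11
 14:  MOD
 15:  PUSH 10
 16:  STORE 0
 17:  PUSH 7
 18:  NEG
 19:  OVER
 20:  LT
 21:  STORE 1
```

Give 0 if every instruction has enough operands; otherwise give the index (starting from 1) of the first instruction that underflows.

0

PUSH 12 : [12]
PUSH 53 : [12, 53]
GT      : [0]
PUSH 4  : [0, 4]
POP     : [0]
DUP     : [0, 0]
SUB     : [0]
NEG     : [0]
DUP     : [0, 0]
MUL     : [0]
POP     : []
PUSH -2 : [-2]
PUSH 11 : [-2, 11]
MOD     : [-2]
PUSH 10 : [-2, 10]
STORE 0 : [-2]
PUSH 7  : [-2, 7]
NEG     : [-2, -7]
OVER    : [-2, -7, -2]
LT      : [-2, 1]
STORE 1 : [-2]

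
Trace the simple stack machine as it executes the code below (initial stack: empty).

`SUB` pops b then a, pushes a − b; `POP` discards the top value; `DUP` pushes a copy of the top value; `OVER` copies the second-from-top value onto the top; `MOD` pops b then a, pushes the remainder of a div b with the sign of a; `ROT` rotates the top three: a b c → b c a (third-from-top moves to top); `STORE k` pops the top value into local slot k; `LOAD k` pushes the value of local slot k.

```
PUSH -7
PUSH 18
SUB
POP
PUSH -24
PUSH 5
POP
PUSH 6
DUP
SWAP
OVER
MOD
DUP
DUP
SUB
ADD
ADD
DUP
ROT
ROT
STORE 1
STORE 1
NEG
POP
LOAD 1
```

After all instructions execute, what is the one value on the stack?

PUSH -7  → [-7]
PUSH 18  → [-7, 18]
SUB      → [-25]
POP      → []
PUSH -24 → [-24]
PUSH 5   → [-24, 5]
POP      → [-24]
PUSH 6   → [-24, 6]
DUP      → [-24, 6, 6]
SWAP     → [-24, 6, 6]
OVER     → [-24, 6, 6, 6]
MOD      → [-24, 6, 0]
DUP      → [-24, 6, 0, 0]
DUP      → [-24, 6, 0, 0, 0]
SUB      → [-24, 6, 0, 0]
ADD      → [-24, 6, 0]
ADD      → [-24, 6]
DUP      → [-24, 6, 6]
ROT      → [6, 6, -24]
ROT      → [6, -24, 6]
STORE 1  → [6, -24]
STORE 1  → [6]
NEG      → [-6]
POP      → []
LOAD 1   → [-24]

-24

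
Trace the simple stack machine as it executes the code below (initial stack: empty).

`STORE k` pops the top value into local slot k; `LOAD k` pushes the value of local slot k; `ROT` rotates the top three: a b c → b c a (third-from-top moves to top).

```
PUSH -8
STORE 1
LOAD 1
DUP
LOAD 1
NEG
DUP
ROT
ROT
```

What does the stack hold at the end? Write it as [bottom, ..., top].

[-8, 8, -8, 8]

PUSH -8 → [-8]
STORE 1 → []
LOAD 1  → [-8]
DUP     → [-8, -8]
LOAD 1  → [-8, -8, -8]
NEG     → [-8, -8, 8]
DUP     → [-8, -8, 8, 8]
ROT     → [-8, 8, 8, -8]
ROT     → [-8, 8, -8, 8]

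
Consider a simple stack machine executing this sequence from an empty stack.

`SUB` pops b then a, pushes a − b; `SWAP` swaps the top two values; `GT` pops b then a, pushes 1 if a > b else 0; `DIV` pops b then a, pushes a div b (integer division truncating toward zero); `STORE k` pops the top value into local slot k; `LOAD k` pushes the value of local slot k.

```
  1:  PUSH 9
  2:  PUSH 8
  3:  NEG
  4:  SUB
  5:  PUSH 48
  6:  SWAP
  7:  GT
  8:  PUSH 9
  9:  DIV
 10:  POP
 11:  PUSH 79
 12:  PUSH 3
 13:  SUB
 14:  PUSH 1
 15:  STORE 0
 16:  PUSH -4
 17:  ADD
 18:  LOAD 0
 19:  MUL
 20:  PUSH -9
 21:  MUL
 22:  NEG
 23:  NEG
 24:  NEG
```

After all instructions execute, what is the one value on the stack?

648

PUSH 9   9
PUSH 8   9 8
NEG      9 -8
SUB      17
PUSH 48  17 48
SWAP     48 17
GT       1
PUSH 9   1 9
DIV      0
POP      (empty)
PUSH 79  79
PUSH 3   79 3
SUB      76
PUSH 1   76 1
STORE 0  76
PUSH -4  76 -4
ADD      72
LOAD 0   72 1
MUL      72
PUSH -9  72 -9
MUL      -648
NEG      648
NEG      -648
NEG      648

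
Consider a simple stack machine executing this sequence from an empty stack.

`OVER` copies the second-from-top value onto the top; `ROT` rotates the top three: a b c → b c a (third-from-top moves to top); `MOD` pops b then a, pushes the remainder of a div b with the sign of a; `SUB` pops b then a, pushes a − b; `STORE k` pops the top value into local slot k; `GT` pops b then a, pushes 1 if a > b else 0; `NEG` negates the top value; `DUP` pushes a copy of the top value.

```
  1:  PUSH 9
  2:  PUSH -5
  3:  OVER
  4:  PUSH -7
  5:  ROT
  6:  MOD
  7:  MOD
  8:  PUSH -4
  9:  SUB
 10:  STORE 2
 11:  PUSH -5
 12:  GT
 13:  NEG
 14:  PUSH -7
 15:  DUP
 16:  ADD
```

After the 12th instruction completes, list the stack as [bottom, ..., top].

PUSH 9   [9]
PUSH -5  [9, -5]
OVER     [9, -5, 9]
PUSH -7  [9, -5, 9, -7]
ROT      [9, 9, -7, -5]
MOD      [9, 9, -2]
MOD      [9, 1]
PUSH -4  [9, 1, -4]
SUB      [9, 5]
STORE 2  [9]
PUSH -5  [9, -5]
GT       [1]

[1]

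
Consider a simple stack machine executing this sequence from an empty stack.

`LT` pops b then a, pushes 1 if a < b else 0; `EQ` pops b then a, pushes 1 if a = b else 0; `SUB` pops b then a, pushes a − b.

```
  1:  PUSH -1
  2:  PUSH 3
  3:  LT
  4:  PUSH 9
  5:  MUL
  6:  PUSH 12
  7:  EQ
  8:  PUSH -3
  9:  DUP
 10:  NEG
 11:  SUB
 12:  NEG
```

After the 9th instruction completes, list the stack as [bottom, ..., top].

[0, -3, -3]

PUSH -1 -> -1
PUSH 3  -> -1 3
LT      -> 1
PUSH 9  -> 1 9
MUL     -> 9
PUSH 12 -> 9 12
EQ      -> 0
PUSH -3 -> 0 -3
DUP     -> 0 -3 -3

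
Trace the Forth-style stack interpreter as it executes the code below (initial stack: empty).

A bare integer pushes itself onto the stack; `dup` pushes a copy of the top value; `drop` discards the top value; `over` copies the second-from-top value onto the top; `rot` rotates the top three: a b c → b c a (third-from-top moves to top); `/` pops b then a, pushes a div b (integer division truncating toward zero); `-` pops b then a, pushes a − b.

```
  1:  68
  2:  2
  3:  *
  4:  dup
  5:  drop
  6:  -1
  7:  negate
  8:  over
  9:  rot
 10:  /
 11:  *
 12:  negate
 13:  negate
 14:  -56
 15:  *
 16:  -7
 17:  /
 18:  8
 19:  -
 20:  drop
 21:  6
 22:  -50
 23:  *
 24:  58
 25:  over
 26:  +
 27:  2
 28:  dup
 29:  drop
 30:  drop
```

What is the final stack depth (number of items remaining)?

2

68     : 68
2      : 68 2
*      : 136
dup    : 136 136
drop   : 136
-1     : 136 -1
negate : 136 1
over   : 136 1 136
rot    : 1 136 136
/      : 1 1
*      : 1
negate : -1
negate : 1
-56    : 1 -56
*      : -56
-7     : -56 -7
/      : 8
8      : 8 8
-      : 0
drop   : (empty)
6      : 6
-50    : 6 -50
*      : -300
58     : -300 58
over   : -300 58 -300
+      : -300 -242
2      : -300 -242 2
dup    : -300 -242 2 2
drop   : -300 -242 2
drop   : -300 -242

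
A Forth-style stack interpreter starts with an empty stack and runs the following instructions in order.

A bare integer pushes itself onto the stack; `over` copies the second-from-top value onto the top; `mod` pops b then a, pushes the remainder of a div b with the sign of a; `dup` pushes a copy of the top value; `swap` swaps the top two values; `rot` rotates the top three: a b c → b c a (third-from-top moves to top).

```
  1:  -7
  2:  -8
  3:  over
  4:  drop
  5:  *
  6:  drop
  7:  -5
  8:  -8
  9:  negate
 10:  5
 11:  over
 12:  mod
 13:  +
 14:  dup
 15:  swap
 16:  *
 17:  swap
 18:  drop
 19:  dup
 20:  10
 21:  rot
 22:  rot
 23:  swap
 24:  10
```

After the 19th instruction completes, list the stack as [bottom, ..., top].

-7     -> -7
-8     -> -7 -8
over   -> -7 -8 -7
drop   -> -7 -8
*      -> 56
drop   -> (empty)
-5     -> -5
-8     -> -5 -8
negate -> -5 8
5      -> -5 8 5
over   -> -5 8 5 8
mod    -> -5 8 5
+      -> -5 13
dup    -> -5 13 13
swap   -> -5 13 13
*      -> -5 169
swap   -> 169 -5
drop   -> 169
dup    -> 169 169

[169, 169]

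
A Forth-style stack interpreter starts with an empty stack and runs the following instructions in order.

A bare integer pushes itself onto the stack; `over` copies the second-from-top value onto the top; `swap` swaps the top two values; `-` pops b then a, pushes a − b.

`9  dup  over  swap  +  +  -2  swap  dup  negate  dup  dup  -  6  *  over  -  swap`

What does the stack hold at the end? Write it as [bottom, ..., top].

[-2, 27, 27, -27]

9      → [9]
dup    → [9, 9]
over   → [9, 9, 9]
swap   → [9, 9, 9]
+      → [9, 18]
+      → [27]
-2     → [27, -2]
swap   → [-2, 27]
dup    → [-2, 27, 27]
negate → [-2, 27, -27]
dup    → [-2, 27, -27, -27]
dup    → [-2, 27, -27, -27, -27]
-      → [-2, 27, -27, 0]
6      → [-2, 27, -27, 0, 6]
*      → [-2, 27, -27, 0]
over   → [-2, 27, -27, 0, -27]
-      → [-2, 27, -27, 27]
swap   → [-2, 27, 27, -27]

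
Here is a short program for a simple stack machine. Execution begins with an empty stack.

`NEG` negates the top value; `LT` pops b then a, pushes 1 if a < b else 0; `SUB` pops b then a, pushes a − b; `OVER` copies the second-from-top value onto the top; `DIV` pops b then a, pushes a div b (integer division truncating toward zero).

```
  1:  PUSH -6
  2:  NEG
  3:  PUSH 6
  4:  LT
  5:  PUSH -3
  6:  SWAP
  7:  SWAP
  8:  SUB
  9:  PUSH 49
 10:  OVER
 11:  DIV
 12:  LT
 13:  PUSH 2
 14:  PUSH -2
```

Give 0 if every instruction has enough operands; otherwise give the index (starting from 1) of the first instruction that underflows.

PUSH -6 -> -6
NEG     -> 6
PUSH 6  -> 6 6
LT      -> 0
PUSH -3 -> 0 -3
SWAP    -> -3 0
SWAP    -> 0 -3
SUB     -> 3
PUSH 49 -> 3 49
OVER    -> 3 49 3
DIV     -> 3 16
LT      -> 1
PUSH 2  -> 1 2
PUSH -2 -> 1 2 -2

0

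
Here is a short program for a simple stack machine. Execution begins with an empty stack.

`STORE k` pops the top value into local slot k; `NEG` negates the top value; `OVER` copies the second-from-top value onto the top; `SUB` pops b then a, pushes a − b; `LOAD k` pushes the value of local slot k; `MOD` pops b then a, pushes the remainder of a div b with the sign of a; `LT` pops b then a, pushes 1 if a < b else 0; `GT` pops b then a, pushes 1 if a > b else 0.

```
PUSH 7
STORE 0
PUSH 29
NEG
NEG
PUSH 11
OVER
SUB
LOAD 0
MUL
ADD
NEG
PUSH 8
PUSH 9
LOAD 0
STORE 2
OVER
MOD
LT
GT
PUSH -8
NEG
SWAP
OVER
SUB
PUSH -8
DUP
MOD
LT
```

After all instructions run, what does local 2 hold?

PUSH 7  -> 7
STORE 0 -> (empty)
PUSH 29 -> 29
NEG     -> -29
NEG     -> 29
PUSH 11 -> 29 11
OVER    -> 29 11 29
SUB     -> 29 -18
LOAD 0  -> 29 -18 7
MUL     -> 29 -126
ADD     -> -97
NEG     -> 97
PUSH 8  -> 97 8
PUSH 9  -> 97 8 9
LOAD 0  -> 97 8 9 7
STORE 2 -> 97 8 9
OVER    -> 97 8 9 8
MOD     -> 97 8 1
LT      -> 97 0
GT      -> 1
PUSH -8 -> 1 -8
NEG     -> 1 8
SWAP    -> 8 1
OVER    -> 8 1 8
SUB     -> 8 -7
PUSH -8 -> 8 -7 -8
DUP     -> 8 -7 -8 -8
MOD     -> 8 -7 0
LT      -> 8 1

7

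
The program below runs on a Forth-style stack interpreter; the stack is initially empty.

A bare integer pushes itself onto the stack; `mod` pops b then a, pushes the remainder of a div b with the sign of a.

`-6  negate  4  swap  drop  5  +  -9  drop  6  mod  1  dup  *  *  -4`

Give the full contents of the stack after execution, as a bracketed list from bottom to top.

[3, -4]

-6     → -6
negate → 6
4      → 6 4
swap   → 4 6
drop   → 4
5      → 4 5
+      → 9
-9     → 9 -9
drop   → 9
6      → 9 6
mod    → 3
1      → 3 1
dup    → 3 1 1
*      → 3 1
*      → 3
-4     → 3 -4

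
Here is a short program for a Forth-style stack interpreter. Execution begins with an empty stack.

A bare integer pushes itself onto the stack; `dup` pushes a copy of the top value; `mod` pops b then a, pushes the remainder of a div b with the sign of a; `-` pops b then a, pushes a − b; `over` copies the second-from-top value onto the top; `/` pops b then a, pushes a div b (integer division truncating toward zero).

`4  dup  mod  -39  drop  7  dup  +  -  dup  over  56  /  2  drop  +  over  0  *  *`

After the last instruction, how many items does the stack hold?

2

4    -> 4
dup  -> 4 4
mod  -> 0
-39  -> 0 -39
drop -> 0
7    -> 0 7
dup  -> 0 7 7
+    -> 0 14
-    -> -14
dup  -> -14 -14
over -> -14 -14 -14
56   -> -14 -14 -14 56
/    -> -14 -14 0
2    -> -14 -14 0 2
drop -> -14 -14 0
+    -> -14 -14
over -> -14 -14 -14
0    -> -14 -14 -14 0
*    -> -14 -14 0
*    -> -14 0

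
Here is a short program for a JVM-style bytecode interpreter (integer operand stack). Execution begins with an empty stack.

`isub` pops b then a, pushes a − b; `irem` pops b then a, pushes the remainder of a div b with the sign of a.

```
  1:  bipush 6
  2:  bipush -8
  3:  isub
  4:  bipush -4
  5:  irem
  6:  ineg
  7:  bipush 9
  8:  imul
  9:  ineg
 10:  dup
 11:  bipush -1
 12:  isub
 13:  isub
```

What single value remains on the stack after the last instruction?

-1

bipush 6   [6]
bipush -8  [6, -8]
isub       [14]
bipush -4  [14, -4]
irem       [2]
ineg       [-2]
bipush 9   [-2, 9]
imul       [-18]
ineg       [18]
dup        [18, 18]
bipush -1  [18, 18, -1]
isub       [18, 19]
isub       [-1]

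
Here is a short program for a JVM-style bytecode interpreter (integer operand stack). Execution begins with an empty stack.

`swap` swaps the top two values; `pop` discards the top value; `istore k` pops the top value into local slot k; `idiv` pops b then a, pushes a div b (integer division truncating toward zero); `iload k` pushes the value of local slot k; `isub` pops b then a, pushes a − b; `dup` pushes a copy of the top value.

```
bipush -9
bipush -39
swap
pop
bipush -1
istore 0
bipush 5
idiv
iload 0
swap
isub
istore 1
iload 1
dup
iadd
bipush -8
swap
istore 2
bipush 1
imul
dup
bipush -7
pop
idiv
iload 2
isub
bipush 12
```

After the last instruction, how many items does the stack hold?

2

bipush -9  → [-9]
bipush -39 → [-9, -39]
swap       → [-39, -9]
pop        → [-39]
bipush -1  → [-39, -1]
istore 0   → [-39]
bipush 5   → [-39, 5]
idiv       → [-7]
iload 0    → [-7, -1]
swap       → [-1, -7]
isub       → [6]
istore 1   → []
iload 1    → [6]
dup        → [6, 6]
iadd       → [12]
bipush -8  → [12, -8]
swap       → [-8, 12]
istore 2   → [-8]
bipush 1   → [-8, 1]
imul       → [-8]
dup        → [-8, -8]
bipush -7  → [-8, -8, -7]
pop        → [-8, -8]
idiv       → [1]
iload 2    → [1, 12]
isub       → [-11]
bipush 12  → [-11, 12]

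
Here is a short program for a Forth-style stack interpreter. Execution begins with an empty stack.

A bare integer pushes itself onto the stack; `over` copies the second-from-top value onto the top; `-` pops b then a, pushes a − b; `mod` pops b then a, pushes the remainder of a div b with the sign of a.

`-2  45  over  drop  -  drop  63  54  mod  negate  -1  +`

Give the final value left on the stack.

-10

-2      [-2]
45      [-2, 45]
over    [-2, 45, -2]
drop    [-2, 45]
-       [-47]
drop    []
63      [63]
54      [63, 54]
mod     [9]
negate  [-9]
-1      [-9, -1]
+       [-10]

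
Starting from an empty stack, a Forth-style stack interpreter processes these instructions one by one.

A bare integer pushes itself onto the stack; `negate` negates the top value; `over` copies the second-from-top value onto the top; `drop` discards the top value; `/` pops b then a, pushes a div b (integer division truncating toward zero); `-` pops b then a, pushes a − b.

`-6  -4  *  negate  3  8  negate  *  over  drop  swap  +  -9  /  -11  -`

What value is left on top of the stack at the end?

-6     -> [-6]
-4     -> [-6, -4]
*      -> [24]
negate -> [-24]
3      -> [-24, 3]
8      -> [-24, 3, 8]
negate -> [-24, 3, -8]
*      -> [-24, -24]
over   -> [-24, -24, -24]
drop   -> [-24, -24]
swap   -> [-24, -24]
+      -> [-48]
-9     -> [-48, -9]
/      -> [5]
-11    -> [5, -11]
-      -> [16]

16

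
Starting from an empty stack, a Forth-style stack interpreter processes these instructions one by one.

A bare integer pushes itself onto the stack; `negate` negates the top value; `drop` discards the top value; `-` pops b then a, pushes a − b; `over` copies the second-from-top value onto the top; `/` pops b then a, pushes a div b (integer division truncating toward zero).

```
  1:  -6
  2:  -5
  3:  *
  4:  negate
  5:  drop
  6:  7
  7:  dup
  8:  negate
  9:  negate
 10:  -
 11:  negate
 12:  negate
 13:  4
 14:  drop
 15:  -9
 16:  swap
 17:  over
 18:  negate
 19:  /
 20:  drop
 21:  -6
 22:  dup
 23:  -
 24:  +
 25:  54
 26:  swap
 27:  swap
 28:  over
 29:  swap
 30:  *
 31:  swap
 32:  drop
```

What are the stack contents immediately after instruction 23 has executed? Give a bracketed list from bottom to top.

[-9, 0]

-6      -6
-5      -6 -5
*       30
negate  -30
drop    (empty)
7       7
dup     7 7
negate  7 -7
negate  7 7
-       0
negate  0
negate  0
4       0 4
drop    0
-9      0 -9
swap    -9 0
over    -9 0 -9
negate  -9 0 9
/       -9 0
drop    -9
-6      -9 -6
dup     -9 -6 -6
-       -9 0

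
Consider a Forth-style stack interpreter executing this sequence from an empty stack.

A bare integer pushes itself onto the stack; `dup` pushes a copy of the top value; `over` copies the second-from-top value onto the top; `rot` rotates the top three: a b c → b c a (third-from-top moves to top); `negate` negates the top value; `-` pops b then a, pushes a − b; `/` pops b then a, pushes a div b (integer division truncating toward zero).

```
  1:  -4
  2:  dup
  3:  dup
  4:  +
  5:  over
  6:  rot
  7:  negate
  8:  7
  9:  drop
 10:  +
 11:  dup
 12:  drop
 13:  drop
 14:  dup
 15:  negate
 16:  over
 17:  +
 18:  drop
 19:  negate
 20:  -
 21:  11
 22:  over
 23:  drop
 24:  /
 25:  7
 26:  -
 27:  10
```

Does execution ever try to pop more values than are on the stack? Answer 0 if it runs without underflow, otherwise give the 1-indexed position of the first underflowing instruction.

-4     : -4
dup    : -4 -4
dup    : -4 -4 -4
+      : -4 -8
over   : -4 -8 -4
rot    : -8 -4 -4
negate : -8 -4 4
7      : -8 -4 4 7
drop   : -8 -4 4
+      : -8 0
dup    : -8 0 0
drop   : -8 0
drop   : -8
dup    : -8 -8
negate : -8 8
over   : -8 8 -8
+      : -8 0
drop   : -8
negate : 8
-  — needs 2 operands, stack has 1 → underflow

20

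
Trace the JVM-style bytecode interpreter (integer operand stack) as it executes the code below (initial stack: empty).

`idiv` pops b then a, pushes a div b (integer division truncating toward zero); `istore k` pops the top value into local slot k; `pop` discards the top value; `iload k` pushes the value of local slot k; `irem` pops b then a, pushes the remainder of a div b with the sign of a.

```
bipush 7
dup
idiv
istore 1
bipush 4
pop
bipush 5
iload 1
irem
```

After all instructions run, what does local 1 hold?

1

bipush 7  [7]
dup       [7, 7]
idiv      [1]
istore 1  []
bipush 4  [4]
pop       []
bipush 5  [5]
iload 1   [5, 1]
irem      [0]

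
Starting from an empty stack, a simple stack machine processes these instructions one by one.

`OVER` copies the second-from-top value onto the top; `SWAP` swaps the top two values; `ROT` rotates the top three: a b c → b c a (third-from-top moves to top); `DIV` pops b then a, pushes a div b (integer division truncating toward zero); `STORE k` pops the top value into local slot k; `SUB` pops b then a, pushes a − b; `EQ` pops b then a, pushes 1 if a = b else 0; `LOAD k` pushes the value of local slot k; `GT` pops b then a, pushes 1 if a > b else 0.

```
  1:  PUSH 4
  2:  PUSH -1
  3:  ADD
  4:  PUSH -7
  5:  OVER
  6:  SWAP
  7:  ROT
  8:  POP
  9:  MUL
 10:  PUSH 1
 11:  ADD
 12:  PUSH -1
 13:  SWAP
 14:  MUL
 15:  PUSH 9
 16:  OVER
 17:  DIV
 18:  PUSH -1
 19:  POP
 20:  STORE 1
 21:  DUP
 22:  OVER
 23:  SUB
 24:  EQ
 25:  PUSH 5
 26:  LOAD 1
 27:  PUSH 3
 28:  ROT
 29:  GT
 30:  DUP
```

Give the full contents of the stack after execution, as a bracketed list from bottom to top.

[0, 0, 0, 0]

PUSH 4   4
PUSH -1  4 -1
ADD      3
PUSH -7  3 -7
OVER     3 -7 3
SWAP     3 3 -7
ROT      3 -7 3
POP      3 -7
MUL      -21
PUSH 1   -21 1
ADD      -20
PUSH -1  -20 -1
SWAP     -1 -20
MUL      20
PUSH 9   20 9
OVER     20 9 20
DIV      20 0
PUSH -1  20 0 -1
POP      20 0
STORE 1  20
DUP      20 20
OVER     20 20 20
SUB      20 0
EQ       0
PUSH 5   0 5
LOAD 1   0 5 0
PUSH 3   0 5 0 3
ROT      0 0 3 5
GT       0 0 0
DUP      0 0 0 0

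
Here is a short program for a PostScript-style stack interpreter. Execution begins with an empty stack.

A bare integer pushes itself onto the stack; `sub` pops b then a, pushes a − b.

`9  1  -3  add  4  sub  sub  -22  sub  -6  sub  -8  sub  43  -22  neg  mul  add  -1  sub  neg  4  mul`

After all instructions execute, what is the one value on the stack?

-3992

9   → [9]
1   → [9, 1]
-3  → [9, 1, -3]
add → [9, -2]
4   → [9, -2, 4]
sub → [9, -6]
sub → [15]
-22 → [15, -22]
sub → [37]
-6  → [37, -6]
sub → [43]
-8  → [43, -8]
sub → [51]
43  → [51, 43]
-22 → [51, 43, -22]
neg → [51, 43, 22]
mul → [51, 946]
add → [997]
-1  → [997, -1]
sub → [998]
neg → [-998]
4   → [-998, 4]
mul → [-3992]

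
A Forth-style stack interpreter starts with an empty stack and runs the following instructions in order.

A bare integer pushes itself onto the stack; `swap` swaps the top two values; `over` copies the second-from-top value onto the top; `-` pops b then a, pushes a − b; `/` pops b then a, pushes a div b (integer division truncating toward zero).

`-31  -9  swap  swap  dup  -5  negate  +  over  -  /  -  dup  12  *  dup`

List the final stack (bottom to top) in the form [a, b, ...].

-31    -> -31
-9     -> -31 -9
swap   -> -9 -31
swap   -> -31 -9
dup    -> -31 -9 -9
-5     -> -31 -9 -9 -5
negate -> -31 -9 -9 5
+      -> -31 -9 -4
over   -> -31 -9 -4 -9
-      -> -31 -9 5
/      -> -31 -1
-      -> -30
dup    -> -30 -30
12     -> -30 -30 12
*      -> -30 -360
dup    -> -30 -360 -360

[-30, -360, -360]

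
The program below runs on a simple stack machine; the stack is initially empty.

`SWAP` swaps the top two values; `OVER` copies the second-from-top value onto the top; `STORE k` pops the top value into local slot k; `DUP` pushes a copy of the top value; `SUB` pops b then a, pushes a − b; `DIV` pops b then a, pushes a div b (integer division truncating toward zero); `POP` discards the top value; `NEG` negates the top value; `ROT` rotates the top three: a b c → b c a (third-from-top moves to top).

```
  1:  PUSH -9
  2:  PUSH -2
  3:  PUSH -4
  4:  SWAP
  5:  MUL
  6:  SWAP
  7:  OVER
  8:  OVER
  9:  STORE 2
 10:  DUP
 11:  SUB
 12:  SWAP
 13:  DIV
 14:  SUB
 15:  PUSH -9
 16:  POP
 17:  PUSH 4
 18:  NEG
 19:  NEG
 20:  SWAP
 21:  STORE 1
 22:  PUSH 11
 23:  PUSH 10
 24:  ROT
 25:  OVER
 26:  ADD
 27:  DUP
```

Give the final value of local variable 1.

PUSH -9 → [-9]
PUSH -2 → [-9, -2]
PUSH -4 → [-9, -2, -4]
SWAP    → [-9, -4, -2]
MUL     → [-9, 8]
SWAP    → [8, -9]
OVER    → [8, -9, 8]
OVER    → [8, -9, 8, -9]
STORE 2 → [8, -9, 8]
DUP     → [8, -9, 8, 8]
SUB     → [8, -9, 0]
SWAP    → [8, 0, -9]
DIV     → [8, 0]
SUB     → [8]
PUSH -9 → [8, -9]
POP     → [8]
PUSH 4  → [8, 4]
NEG     → [8, -4]
NEG     → [8, 4]
SWAP    → [4, 8]
STORE 1 → [4]
PUSH 11 → [4, 11]
PUSH 10 → [4, 11, 10]
ROT     → [11, 10, 4]
OVER    → [11, 10, 4, 10]
ADD     → [11, 10, 14]
DUP     → [11, 10, 14, 14]

8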